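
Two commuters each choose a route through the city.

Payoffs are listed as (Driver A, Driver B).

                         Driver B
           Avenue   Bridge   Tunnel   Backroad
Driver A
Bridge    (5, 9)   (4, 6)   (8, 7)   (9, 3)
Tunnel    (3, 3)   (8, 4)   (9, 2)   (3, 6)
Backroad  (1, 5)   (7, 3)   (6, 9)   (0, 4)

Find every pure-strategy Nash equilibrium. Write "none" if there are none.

(Bridge, Avenue)

Mark each player's best response to every combination of opponents' strategies; a profile where every player is best-responding is a pure Nash equilibrium.
Driver A against Avenue: payoffs 5, 3, 1 → best response Bridge.
Driver A against Bridge: payoffs 4, 8, 7 → best response Tunnel.
Driver A against Tunnel: payoffs 8, 9, 6 → best response Tunnel.
Driver A against Backroad: payoffs 9, 3, 0 → best response Bridge.
Driver B against Bridge: payoffs 9, 6, 7, 3 → best response Avenue.
Driver B against Tunnel: payoffs 3, 4, 2, 6 → best response Backroad.
Driver B against Backroad: payoffs 5, 3, 9, 4 → best response Tunnel.
Mutual best responses: (Bridge, Avenue).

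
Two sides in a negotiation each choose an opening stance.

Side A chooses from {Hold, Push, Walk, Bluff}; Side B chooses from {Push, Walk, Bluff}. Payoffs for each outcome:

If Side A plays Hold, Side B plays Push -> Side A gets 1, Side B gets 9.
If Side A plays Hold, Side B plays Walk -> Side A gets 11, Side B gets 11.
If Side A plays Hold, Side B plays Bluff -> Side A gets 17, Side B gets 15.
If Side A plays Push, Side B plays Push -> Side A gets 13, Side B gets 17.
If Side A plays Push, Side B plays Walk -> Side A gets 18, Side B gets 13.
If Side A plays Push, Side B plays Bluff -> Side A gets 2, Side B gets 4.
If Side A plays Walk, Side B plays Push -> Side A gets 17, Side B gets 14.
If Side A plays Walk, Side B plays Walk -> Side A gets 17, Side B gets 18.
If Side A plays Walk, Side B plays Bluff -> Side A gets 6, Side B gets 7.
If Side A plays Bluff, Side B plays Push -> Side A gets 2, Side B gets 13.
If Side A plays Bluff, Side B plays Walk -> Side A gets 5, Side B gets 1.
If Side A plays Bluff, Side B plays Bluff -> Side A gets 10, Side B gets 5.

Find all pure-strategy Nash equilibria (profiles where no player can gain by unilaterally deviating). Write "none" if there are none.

Side A against Push: payoffs 1, 13, 17, 2 → best response Walk.
Side A against Walk: payoffs 11, 18, 17, 5 → best response Push.
Side A against Bluff: payoffs 17, 2, 6, 10 → best response Hold.
Side B against Hold: payoffs 9, 11, 15 → best response Bluff.
Side B against Push: payoffs 17, 13, 4 → best response Push.
Side B against Walk: payoffs 14, 18, 7 → best response Walk.
Side B against Bluff: payoffs 13, 1, 5 → best response Push.
Mutual best responses: (Hold, Bluff).

Pure NE: (Hold, Bluff)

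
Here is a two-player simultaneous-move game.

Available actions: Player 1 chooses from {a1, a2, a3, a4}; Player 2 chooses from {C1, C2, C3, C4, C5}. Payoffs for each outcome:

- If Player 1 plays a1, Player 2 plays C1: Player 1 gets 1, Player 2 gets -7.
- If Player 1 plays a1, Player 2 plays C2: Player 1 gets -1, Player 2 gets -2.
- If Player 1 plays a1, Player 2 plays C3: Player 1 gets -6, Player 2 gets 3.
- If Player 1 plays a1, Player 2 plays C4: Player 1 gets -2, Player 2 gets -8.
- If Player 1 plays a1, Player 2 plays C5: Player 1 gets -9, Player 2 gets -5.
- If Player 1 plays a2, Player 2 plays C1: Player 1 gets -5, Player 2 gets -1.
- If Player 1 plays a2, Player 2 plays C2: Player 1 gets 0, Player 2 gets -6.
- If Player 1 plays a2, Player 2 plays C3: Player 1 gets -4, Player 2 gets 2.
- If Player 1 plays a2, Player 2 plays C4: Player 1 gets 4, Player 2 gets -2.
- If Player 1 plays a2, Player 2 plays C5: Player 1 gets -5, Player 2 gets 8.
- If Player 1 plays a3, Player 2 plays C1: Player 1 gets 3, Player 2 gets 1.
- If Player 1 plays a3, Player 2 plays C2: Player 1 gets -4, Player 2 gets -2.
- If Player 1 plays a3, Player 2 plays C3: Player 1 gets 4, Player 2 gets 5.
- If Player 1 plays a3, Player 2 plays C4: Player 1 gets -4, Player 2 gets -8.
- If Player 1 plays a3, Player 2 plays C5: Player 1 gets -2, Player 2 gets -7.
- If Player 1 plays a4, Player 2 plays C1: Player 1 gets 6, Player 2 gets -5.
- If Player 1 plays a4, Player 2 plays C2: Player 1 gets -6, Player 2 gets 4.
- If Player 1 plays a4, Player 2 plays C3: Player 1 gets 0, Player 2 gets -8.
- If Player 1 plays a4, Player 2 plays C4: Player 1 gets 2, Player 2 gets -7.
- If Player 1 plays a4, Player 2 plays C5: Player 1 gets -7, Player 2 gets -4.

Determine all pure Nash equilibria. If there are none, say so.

For each player, find the best response to each opponent profile; mutual best responses are the pure NE.
Player 1 against C1: payoffs 1, -5, 3, 6 → best response a4.
Player 1 against C2: payoffs -1, 0, -4, -6 → best response a2.
Player 1 against C3: payoffs -6, -4, 4, 0 → best response a3.
Player 1 against C4: payoffs -2, 4, -4, 2 → best response a2.
Player 1 against C5: payoffs -9, -5, -2, -7 → best response a3.
Player 2 against a1: payoffs -7, -2, 3, -8, -5 → best response C3.
Player 2 against a2: payoffs -1, -6, 2, -2, 8 → best response C5.
Player 2 against a3: payoffs 1, -2, 5, -8, -7 → best response C3.
Player 2 against a4: payoffs -5, 4, -8, -7, -4 → best response C2.
Mutual best responses: (a3, C3).

(a3, C3)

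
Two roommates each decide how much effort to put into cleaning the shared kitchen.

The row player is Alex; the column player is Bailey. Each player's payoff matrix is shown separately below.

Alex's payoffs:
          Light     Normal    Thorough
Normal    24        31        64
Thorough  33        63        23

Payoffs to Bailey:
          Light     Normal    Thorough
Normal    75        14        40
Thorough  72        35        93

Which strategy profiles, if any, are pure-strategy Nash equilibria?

none

(Normal, Light): Alex can switch to Thorough (24 → 33). Not NE.
(Normal, Normal): Alex can switch to Thorough (31 → 63). Not NE.
(Normal, Thorough): Bailey can switch to Light (40 → 75). Not NE.
(Thorough, Light): Bailey can switch to Thorough (72 → 93). Not NE.
(Thorough, Normal): Bailey can switch to Light (35 → 72). Not NE.
(Thorough, Thorough): Alex can switch to Normal (23 → 64). Not NE.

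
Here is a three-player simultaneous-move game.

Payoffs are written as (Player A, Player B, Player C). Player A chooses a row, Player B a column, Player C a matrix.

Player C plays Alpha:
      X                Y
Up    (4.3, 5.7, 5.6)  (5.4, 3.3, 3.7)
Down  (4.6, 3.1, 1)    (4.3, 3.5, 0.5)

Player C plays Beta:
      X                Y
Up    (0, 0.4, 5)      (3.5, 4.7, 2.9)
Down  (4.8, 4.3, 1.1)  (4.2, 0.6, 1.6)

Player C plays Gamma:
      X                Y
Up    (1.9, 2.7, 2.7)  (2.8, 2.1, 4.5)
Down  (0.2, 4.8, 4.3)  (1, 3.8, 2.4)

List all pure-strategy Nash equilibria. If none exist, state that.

This game has no pure Nash equilibrium.

Check each profile: it is a Nash equilibrium iff no player can strictly gain by switching unilaterally.
(Up, X, Alpha): Player A can switch to Down (4.3 → 4.6). Not NE.
(Up, X, Beta): Player A can switch to Down (0 → 4.8). Not NE.
(Up, X, Gamma): Player C can switch to Alpha (2.7 → 5.6). Not NE.
(Up, Y, Alpha): Player B can switch to X (3.3 → 5.7). Not NE.
(Up, Y, Beta): Player A can switch to Down (3.5 → 4.2). Not NE.
(Up, Y, Gamma): Player B can switch to X (2.1 → 2.7). Not NE.
(Down, X, Alpha): Player B can switch to Y (3.1 → 3.5). Not NE.
(Down, X, Beta): Player C can switch to Gamma (1.1 → 4.3). Not NE.
(The remaining 4 profiles each have a profitable deviation by the same check.)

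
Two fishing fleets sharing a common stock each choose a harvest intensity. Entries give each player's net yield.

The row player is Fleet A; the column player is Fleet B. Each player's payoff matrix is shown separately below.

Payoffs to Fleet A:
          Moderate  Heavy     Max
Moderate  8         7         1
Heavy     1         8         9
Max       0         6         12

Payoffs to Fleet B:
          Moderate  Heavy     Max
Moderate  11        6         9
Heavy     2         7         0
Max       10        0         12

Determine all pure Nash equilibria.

Pure-strategy Nash equilibria: (Moderate, Moderate) and (Heavy, Heavy) and (Max, Max)

Mark each player's best response to every combination of opponents' strategies; a profile where every player is best-responding is a pure Nash equilibrium.
Fleet A against Moderate: payoffs 8, 1, 0 → best response Moderate.
Fleet A against Heavy: payoffs 7, 8, 6 → best response Heavy.
Fleet A against Max: payoffs 1, 9, 12 → best response Max.
Fleet B against Moderate: payoffs 11, 6, 9 → best response Moderate.
Fleet B against Heavy: payoffs 2, 7, 0 → best response Heavy.
Fleet B against Max: payoffs 10, 0, 12 → best response Max.
Mutual best responses: (Moderate, Moderate); (Heavy, Heavy); (Max, Max).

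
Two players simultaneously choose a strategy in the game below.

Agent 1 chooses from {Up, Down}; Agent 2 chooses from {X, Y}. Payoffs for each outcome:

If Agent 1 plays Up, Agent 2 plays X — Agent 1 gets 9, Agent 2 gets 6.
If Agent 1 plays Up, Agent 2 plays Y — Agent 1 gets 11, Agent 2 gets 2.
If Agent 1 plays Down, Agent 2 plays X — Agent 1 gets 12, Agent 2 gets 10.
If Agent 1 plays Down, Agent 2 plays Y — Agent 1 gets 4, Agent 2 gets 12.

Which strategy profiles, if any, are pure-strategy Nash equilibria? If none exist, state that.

(Up, X): Agent 1 can switch to Down (9 → 12). Not NE.
(Up, Y): Agent 2 can switch to X (2 → 6). Not NE.
(Down, X): Agent 2 can switch to Y (10 → 12). Not NE.
(Down, Y): Agent 1 can switch to Up (4 → 11). Not NE.

This game has no pure Nash equilibrium.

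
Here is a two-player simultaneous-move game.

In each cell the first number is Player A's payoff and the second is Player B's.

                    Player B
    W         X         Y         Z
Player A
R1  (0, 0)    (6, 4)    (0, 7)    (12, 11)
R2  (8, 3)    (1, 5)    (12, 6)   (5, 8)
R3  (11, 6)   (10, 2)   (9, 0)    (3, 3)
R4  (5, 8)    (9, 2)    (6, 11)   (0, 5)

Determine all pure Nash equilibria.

Pure-strategy Nash equilibria: (R1, Z) and (R3, W)

(R1, W): Player A can switch to R2 (0 → 8). Not NE.
(R1, X): Player A can switch to R3 (6 → 10). Not NE.
(R1, Y): Player A can switch to R2 (0 → 12). Not NE.
(R1, Z): Player A gets 12, best alternative 5; Player B gets 11, best alternative 7. No profitable deviation — NE.
(R2, W): Player A can switch to R3 (8 → 11). Not NE.
(R2, X): Player A can switch to R1 (1 → 6). Not NE.
(R2, Y): Player B can switch to Z (6 → 8). Not NE.
(R2, Z): Player A can switch to R1 (5 → 12). Not NE.
(R3, W): Player A gets 11, best alternative 8; Player B gets 6, best alternative 3. No profitable deviation — NE.
(R3, X): Player B can switch to W (2 → 6). Not NE.
(The remaining 6 profiles each have a profitable deviation by the same check.)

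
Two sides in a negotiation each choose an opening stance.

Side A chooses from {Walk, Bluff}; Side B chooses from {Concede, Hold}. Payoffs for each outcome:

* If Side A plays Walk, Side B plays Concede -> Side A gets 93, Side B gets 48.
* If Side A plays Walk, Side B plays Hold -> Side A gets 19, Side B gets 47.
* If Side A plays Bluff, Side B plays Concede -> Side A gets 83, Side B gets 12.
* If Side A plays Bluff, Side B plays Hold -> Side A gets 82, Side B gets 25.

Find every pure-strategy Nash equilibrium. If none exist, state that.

(Walk, Concede); (Bluff, Hold)

(Walk, Concede): Side A gets 93, best alternative 83; Side B gets 48, best alternative 47. No profitable deviation — NE.
(Walk, Hold): Side A can switch to Bluff (19 → 82). Not NE.
(Bluff, Concede): Side A can switch to Walk (83 → 93). Not NE.
(Bluff, Hold): Side A gets 82, best alternative 19; Side B gets 25, best alternative 12. No profitable deviation — NE.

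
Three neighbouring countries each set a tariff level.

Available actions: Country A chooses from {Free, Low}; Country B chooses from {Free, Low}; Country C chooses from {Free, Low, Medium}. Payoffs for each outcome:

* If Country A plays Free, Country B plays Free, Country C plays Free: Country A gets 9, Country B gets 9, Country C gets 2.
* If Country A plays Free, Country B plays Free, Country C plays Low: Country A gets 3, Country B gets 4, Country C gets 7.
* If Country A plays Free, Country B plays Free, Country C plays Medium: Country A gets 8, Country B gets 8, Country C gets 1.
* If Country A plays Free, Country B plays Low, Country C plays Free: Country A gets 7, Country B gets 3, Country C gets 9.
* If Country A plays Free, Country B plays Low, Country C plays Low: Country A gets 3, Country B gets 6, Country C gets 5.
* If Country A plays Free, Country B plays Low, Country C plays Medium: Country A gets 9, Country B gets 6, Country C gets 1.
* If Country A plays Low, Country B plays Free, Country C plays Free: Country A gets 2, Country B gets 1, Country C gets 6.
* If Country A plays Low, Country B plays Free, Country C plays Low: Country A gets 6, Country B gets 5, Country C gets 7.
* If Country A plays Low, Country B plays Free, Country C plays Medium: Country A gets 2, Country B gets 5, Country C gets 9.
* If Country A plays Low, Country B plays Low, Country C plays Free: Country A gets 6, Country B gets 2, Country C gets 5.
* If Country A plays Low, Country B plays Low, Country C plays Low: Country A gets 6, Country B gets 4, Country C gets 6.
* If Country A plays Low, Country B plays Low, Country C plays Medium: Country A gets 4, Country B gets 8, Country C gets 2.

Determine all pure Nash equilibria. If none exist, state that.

No pure-strategy Nash equilibrium.

(Free, Free, Free): Country C can switch to Low (2 → 7). Not NE.
(Free, Free, Low): Country A can switch to Low (3 → 6). Not NE.
(Free, Free, Medium): Country C can switch to Free (1 → 2). Not NE.
(Free, Low, Free): Country B can switch to Free (3 → 9). Not NE.
(Free, Low, Low): Country A can switch to Low (3 → 6). Not NE.
(Free, Low, Medium): Country B can switch to Free (6 → 8). Not NE.
(Low, Free, Free): Country A can switch to Free (2 → 9). Not NE.
(Low, Free, Low): Country C can switch to Medium (7 → 9). Not NE.
(The remaining 4 profiles each have a profitable deviation by the same check.)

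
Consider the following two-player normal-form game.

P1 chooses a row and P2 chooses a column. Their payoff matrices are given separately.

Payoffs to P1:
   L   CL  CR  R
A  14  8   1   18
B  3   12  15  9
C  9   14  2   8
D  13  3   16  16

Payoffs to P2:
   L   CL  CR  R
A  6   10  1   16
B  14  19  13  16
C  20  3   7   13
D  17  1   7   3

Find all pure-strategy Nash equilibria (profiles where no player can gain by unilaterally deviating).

Pure NE: (A, R)

(A, L): P2 can switch to CL (6 → 10). Not NE.
(A, CL): P1 can switch to B (8 → 12). Not NE.
(A, CR): P1 can switch to B (1 → 15). Not NE.
(A, R): P1 gets 18, best alternative 16; P2 gets 16, best alternative 10. No profitable deviation — NE.
(B, L): P1 can switch to A (3 → 14). Not NE.
(B, CL): P1 can switch to C (12 → 14). Not NE.
(B, CR): P1 can switch to D (15 → 16). Not NE.
(B, R): P1 can switch to A (9 → 18). Not NE.
(C, L): P1 can switch to A (9 → 14). Not NE.
(The remaining 7 profiles each have a profitable deviation by the same check.)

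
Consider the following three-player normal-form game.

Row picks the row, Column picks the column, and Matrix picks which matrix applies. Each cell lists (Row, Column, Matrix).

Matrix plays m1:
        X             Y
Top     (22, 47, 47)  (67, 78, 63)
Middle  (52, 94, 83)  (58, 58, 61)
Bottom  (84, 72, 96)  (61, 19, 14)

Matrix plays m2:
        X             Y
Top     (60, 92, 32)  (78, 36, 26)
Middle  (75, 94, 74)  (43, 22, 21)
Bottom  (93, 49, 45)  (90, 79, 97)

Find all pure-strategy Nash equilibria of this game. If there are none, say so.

Pure-strategy Nash equilibria: (Top, Y, m1) and (Bottom, X, m1) and (Bottom, Y, m2)

Mark each player's best response to every combination of opponents' strategies; a profile where every player is best-responding is a pure Nash equilibrium.
Row against (X, m1): payoffs 22, 52, 84 → best response Bottom.
Row against (X, m2): payoffs 60, 75, 93 → best response Bottom.
Row against (Y, m1): payoffs 67, 58, 61 → best response Top.
Row against (Y, m2): payoffs 78, 43, 90 → best response Bottom.
Column against (Top, m1): payoffs 47, 78 → best response Y.
Column against (Top, m2): payoffs 92, 36 → best response X.
Column against (Middle, m1): payoffs 94, 58 → best response X.
Column against (Middle, m2): payoffs 94, 22 → best response X.
Column against (Bottom, m1): payoffs 72, 19 → best response X.
Column against (Bottom, m2): payoffs 49, 79 → best response Y.
Matrix against (Top, X): payoffs 47, 32 → best response m1.
Matrix against (Top, Y): payoffs 63, 26 → best response m1.
Matrix against (Middle, X): payoffs 83, 74 → best response m1.
Matrix against (Middle, Y): payoffs 61, 21 → best response m1.
Matrix against (Bottom, X): payoffs 96, 45 → best response m1.
Matrix against (Bottom, Y): payoffs 14, 97 → best response m2.
Mutual best responses: (Top, Y, m1); (Bottom, X, m1); (Bottom, Y, m2).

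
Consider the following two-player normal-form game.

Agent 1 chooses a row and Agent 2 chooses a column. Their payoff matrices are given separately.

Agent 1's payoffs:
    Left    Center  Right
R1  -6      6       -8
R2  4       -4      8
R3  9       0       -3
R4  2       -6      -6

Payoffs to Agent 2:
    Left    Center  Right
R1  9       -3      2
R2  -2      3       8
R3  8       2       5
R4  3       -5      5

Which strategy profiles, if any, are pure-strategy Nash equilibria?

(R1, Left): Agent 1 can switch to R2 (-6 → 4). Not NE.
(R1, Center): Agent 2 can switch to Left (-3 → 9). Not NE.
(R1, Right): Agent 1 can switch to R2 (-8 → 8). Not NE.
(R2, Left): Agent 1 can switch to R3 (4 → 9). Not NE.
(R2, Center): Agent 1 can switch to R1 (-4 → 6). Not NE.
(R2, Right): Agent 1 gets 8, best alternative -3; Agent 2 gets 8, best alternative 3. No profitable deviation — NE.
(R3, Left): Agent 1 gets 9, best alternative 4; Agent 2 gets 8, best alternative 5. No profitable deviation — NE.
(R3, Center): Agent 1 can switch to R1 (0 → 6). Not NE.
(R3, Right): Agent 1 can switch to R2 (-3 → 8). Not NE.
(R4, Left): Agent 1 can switch to R2 (2 → 4). Not NE.
(The remaining 2 profiles each have a profitable deviation by the same check.)

The pure Nash equilibria are (R2, Right) and (R3, Left).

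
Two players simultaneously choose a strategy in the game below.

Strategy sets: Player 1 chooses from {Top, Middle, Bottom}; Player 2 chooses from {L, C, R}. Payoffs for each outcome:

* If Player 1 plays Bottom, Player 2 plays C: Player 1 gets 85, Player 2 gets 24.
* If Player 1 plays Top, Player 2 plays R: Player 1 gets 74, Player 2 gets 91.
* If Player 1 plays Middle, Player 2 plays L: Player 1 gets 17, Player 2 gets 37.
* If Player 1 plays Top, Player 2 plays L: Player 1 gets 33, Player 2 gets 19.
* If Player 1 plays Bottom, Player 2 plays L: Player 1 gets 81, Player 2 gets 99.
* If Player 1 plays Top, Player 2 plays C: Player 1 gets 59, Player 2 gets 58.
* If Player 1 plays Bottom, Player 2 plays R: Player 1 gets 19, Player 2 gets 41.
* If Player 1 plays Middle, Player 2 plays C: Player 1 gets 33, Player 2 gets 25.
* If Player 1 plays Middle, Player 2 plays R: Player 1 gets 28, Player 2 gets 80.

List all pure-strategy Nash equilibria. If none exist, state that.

For each player, find the best response to each opponent profile; mutual best responses are the pure NE.
Player 1 against L: payoffs 33, 17, 81 → best response Bottom.
Player 1 against C: payoffs 59, 33, 85 → best response Bottom.
Player 1 against R: payoffs 74, 28, 19 → best response Top.
Player 2 against Top: payoffs 19, 58, 91 → best response R.
Player 2 against Middle: payoffs 37, 25, 80 → best response R.
Player 2 against Bottom: payoffs 99, 24, 41 → best response L.
Mutual best responses: (Top, R); (Bottom, L).

The pure Nash equilibria are (Top, R), (Bottom, L).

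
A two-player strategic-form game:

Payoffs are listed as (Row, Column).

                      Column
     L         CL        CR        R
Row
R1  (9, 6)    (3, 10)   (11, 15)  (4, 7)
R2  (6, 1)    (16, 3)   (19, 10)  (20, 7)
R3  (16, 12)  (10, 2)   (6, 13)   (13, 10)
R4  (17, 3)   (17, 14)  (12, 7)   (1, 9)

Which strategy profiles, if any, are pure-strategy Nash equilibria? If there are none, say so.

The pure Nash equilibria are (R2, CR), (R4, CL).

Row against L: payoffs 9, 6, 16, 17 → best response R4.
Row against CL: payoffs 3, 16, 10, 17 → best response R4.
Row against CR: payoffs 11, 19, 6, 12 → best response R2.
Row against R: payoffs 4, 20, 13, 1 → best response R2.
Column against R1: payoffs 6, 10, 15, 7 → best response CR.
Column against R2: payoffs 1, 3, 10, 7 → best response CR.
Column against R3: payoffs 12, 2, 13, 10 → best response CR.
Column against R4: payoffs 3, 14, 7, 9 → best response CL.
Mutual best responses: (R2, CR); (R4, CL).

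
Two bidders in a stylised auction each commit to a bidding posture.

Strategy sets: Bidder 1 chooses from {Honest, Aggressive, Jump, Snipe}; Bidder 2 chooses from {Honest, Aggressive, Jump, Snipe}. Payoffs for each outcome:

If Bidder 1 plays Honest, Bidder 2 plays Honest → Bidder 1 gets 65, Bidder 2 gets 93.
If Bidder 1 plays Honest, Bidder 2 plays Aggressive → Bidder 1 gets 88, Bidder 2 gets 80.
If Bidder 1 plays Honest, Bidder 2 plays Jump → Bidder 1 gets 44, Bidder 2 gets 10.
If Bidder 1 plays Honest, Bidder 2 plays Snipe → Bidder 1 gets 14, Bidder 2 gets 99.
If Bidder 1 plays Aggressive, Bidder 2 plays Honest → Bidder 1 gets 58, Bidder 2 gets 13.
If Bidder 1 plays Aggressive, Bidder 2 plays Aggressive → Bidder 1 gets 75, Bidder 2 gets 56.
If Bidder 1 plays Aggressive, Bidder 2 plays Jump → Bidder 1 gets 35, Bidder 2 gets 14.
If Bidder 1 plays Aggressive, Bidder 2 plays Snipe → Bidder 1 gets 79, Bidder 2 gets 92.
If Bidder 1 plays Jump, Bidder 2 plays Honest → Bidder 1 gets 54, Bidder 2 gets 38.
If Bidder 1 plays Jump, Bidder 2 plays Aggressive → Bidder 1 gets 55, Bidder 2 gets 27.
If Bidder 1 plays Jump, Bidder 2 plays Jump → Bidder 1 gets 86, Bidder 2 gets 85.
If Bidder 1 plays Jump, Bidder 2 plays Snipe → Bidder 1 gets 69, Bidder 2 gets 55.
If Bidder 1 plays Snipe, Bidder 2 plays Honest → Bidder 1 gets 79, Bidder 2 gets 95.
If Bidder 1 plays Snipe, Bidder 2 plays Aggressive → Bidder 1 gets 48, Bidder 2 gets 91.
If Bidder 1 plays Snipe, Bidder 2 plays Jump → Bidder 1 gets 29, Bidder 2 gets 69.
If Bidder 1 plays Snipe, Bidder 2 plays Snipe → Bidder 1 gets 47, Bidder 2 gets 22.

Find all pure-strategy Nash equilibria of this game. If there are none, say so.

Pure-strategy Nash equilibria: (Aggressive, Snipe), (Jump, Jump), (Snipe, Honest)

Mark each player's best response to every combination of opponents' strategies; a profile where every player is best-responding is a pure Nash equilibrium.
Bidder 1 against Honest: payoffs 65, 58, 54, 79 → best response Snipe.
Bidder 1 against Aggressive: payoffs 88, 75, 55, 48 → best response Honest.
Bidder 1 against Jump: payoffs 44, 35, 86, 29 → best response Jump.
Bidder 1 against Snipe: payoffs 14, 79, 69, 47 → best response Aggressive.
Bidder 2 against Honest: payoffs 93, 80, 10, 99 → best response Snipe.
Bidder 2 against Aggressive: payoffs 13, 56, 14, 92 → best response Snipe.
Bidder 2 against Jump: payoffs 38, 27, 85, 55 → best response Jump.
Bidder 2 against Snipe: payoffs 95, 91, 69, 22 → best response Honest.
Mutual best responses: (Aggressive, Snipe); (Jump, Jump); (Snipe, Honest).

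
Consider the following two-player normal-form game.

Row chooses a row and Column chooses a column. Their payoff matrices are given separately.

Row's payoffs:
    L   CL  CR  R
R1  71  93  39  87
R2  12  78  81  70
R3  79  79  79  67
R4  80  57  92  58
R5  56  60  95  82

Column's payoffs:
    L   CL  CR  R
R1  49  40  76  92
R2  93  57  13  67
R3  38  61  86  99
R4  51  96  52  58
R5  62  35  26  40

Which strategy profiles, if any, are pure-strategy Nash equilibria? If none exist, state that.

The unique pure-strategy Nash equilibrium is (R1, R).

For each player, find the best response to each opponent profile; mutual best responses are the pure NE.
Row against L: payoffs 71, 12, 79, 80, 56 → best response R4.
Row against CL: payoffs 93, 78, 79, 57, 60 → best response R1.
Row against CR: payoffs 39, 81, 79, 92, 95 → best response R5.
Row against R: payoffs 87, 70, 67, 58, 82 → best response R1.
Column against R1: payoffs 49, 40, 76, 92 → best response R.
Column against R2: payoffs 93, 57, 13, 67 → best response L.
Column against R3: payoffs 38, 61, 86, 99 → best response R.
Column against R4: payoffs 51, 96, 52, 58 → best response CL.
Column against R5: payoffs 62, 35, 26, 40 → best response L.
Mutual best responses: (R1, R).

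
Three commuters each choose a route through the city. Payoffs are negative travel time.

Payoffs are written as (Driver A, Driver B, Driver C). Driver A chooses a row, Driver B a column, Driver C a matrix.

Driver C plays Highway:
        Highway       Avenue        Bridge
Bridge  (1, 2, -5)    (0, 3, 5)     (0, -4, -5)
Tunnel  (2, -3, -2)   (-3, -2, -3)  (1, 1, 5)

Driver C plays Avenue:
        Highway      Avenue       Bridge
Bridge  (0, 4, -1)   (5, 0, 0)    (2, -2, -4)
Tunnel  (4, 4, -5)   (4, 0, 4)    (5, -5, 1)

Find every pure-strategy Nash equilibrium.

For each player, find the best response to each opponent profile; mutual best responses are the pure NE.
Driver A against (Highway, Highway): payoffs 1, 2 → best response Tunnel.
Driver A against (Highway, Avenue): payoffs 0, 4 → best response Tunnel.
Driver A against (Avenue, Highway): payoffs 0, -3 → best response Bridge.
Driver A against (Avenue, Avenue): payoffs 5, 4 → best response Bridge.
Driver A against (Bridge, Highway): payoffs 0, 1 → best response Tunnel.
Driver A against (Bridge, Avenue): payoffs 2, 5 → best response Tunnel.
Driver B against (Bridge, Highway): payoffs 2, 3, -4 → best response Avenue.
Driver B against (Bridge, Avenue): payoffs 4, 0, -2 → best response Highway.
Driver B against (Tunnel, Highway): payoffs -3, -2, 1 → best response Bridge.
Driver B against (Tunnel, Avenue): payoffs 4, 0, -5 → best response Highway.
Driver C against (Bridge, Highway): payoffs -5, -1 → best response Avenue.
Driver C against (Bridge, Avenue): payoffs 5, 0 → best response Highway.
Driver C against (Bridge, Bridge): payoffs -5, -4 → best response Avenue.
Driver C against (Tunnel, Highway): payoffs -2, -5 → best response Highway.
Driver C against (Tunnel, Avenue): payoffs -3, 4 → best response Avenue.
Driver C against (Tunnel, Bridge): payoffs 5, 1 → best response Highway.
Mutual best responses: (Bridge, Avenue, Highway); (Tunnel, Bridge, Highway).

Pure-strategy Nash equilibria: (Bridge, Avenue, Highway), (Tunnel, Bridge, Highway)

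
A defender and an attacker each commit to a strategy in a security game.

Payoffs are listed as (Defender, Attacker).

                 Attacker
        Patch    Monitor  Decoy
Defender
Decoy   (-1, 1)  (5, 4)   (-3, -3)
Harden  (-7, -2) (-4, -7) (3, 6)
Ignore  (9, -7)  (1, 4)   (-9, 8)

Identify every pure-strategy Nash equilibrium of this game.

Mark each player's best response to every combination of opponents' strategies; a profile where every player is best-responding is a pure Nash equilibrium.
Defender against Patch: payoffs -1, -7, 9 → best response Ignore.
Defender against Monitor: payoffs 5, -4, 1 → best response Decoy.
Defender against Decoy: payoffs -3, 3, -9 → best response Harden.
Attacker against Decoy: payoffs 1, 4, -3 → best response Monitor.
Attacker against Harden: payoffs -2, -7, 6 → best response Decoy.
Attacker against Ignore: payoffs -7, 4, 8 → best response Decoy.
Mutual best responses: (Decoy, Monitor); (Harden, Decoy).

Pure-strategy Nash equilibria: (Decoy, Monitor) and (Harden, Decoy)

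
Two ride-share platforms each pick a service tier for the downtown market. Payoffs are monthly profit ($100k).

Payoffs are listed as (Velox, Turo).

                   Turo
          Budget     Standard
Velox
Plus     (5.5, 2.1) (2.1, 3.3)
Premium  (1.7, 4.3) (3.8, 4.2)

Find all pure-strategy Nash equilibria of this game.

There is no pure-strategy Nash equilibrium.

For each player, find the best response to each opponent profile; mutual best responses are the pure NE.
Velox against Budget: payoffs 5.5, 1.7 → best response Plus.
Velox against Standard: payoffs 2.1, 3.8 → best response Premium.
Turo against Plus: payoffs 2.1, 3.3 → best response Standard.
Turo against Premium: payoffs 4.3, 4.2 → best response Budget.
No profile is a mutual best response for all players.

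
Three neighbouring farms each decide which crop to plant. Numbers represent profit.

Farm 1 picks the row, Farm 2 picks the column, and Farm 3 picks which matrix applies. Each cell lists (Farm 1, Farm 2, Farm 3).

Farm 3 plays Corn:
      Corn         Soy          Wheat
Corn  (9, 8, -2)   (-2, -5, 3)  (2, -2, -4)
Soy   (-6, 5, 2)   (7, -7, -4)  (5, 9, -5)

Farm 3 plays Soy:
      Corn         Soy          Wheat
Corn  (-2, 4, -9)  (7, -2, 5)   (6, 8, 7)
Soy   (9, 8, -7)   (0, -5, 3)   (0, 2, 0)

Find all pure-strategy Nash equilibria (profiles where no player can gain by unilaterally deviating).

Pure-strategy Nash equilibria: (Corn, Corn, Corn); (Corn, Wheat, Soy)

For each player, find the best response to each opponent profile; mutual best responses are the pure NE.
Farm 1 against (Corn, Corn): payoffs 9, -6 → best response Corn.
Farm 1 against (Corn, Soy): payoffs -2, 9 → best response Soy.
Farm 1 against (Soy, Corn): payoffs -2, 7 → best response Soy.
Farm 1 against (Soy, Soy): payoffs 7, 0 → best response Corn.
Farm 1 against (Wheat, Corn): payoffs 2, 5 → best response Soy.
Farm 1 against (Wheat, Soy): payoffs 6, 0 → best response Corn.
Farm 2 against (Corn, Corn): payoffs 8, -5, -2 → best response Corn.
Farm 2 against (Corn, Soy): payoffs 4, -2, 8 → best response Wheat.
Farm 2 against (Soy, Corn): payoffs 5, -7, 9 → best response Wheat.
Farm 2 against (Soy, Soy): payoffs 8, -5, 2 → best response Corn.
Farm 3 against (Corn, Corn): payoffs -2, -9 → best response Corn.
Farm 3 against (Corn, Soy): payoffs 3, 5 → best response Soy.
Farm 3 against (Corn, Wheat): payoffs -4, 7 → best response Soy.
Farm 3 against (Soy, Corn): payoffs 2, -7 → best response Corn.
Farm 3 against (Soy, Soy): payoffs -4, 3 → best response Soy.
Farm 3 against (Soy, Wheat): payoffs -5, 0 → best response Soy.
Mutual best responses: (Corn, Corn, Corn); (Corn, Wheat, Soy).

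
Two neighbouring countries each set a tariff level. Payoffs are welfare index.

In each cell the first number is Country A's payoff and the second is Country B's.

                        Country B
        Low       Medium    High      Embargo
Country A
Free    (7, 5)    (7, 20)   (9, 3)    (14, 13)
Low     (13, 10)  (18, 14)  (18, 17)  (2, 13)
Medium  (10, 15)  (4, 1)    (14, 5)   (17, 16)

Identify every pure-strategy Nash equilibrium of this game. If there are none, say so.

Country A against Low: payoffs 7, 13, 10 → best response Low.
Country A against Medium: payoffs 7, 18, 4 → best response Low.
Country A against High: payoffs 9, 18, 14 → best response Low.
Country A against Embargo: payoffs 14, 2, 17 → best response Medium.
Country B against Free: payoffs 5, 20, 3, 13 → best response Medium.
Country B against Low: payoffs 10, 14, 17, 13 → best response High.
Country B against Medium: payoffs 15, 1, 5, 16 → best response Embargo.
Mutual best responses: (Low, High); (Medium, Embargo).

(Low, High) and (Medium, Embargo)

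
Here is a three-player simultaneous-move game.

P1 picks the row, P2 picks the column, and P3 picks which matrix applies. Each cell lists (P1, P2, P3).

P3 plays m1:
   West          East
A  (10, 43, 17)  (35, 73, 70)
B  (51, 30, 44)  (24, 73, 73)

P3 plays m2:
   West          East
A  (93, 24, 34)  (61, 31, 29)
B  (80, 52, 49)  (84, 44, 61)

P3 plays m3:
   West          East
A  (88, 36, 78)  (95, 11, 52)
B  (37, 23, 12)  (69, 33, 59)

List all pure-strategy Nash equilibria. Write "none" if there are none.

Pure-strategy Nash equilibria: (A, West, m3), (A, East, m1)

(A, West, m1): P1 can switch to B (10 → 51). Not NE.
(A, West, m2): P2 can switch to East (24 → 31). Not NE.
(A, West, m3): P1 gets 88, best alternative 37; P2 gets 36, best alternative 11; P3 gets 78, best alternative 34. No profitable deviation — NE.
(A, East, m1): P1 gets 35, best alternative 24; P2 gets 73, best alternative 43; P3 gets 70, best alternative 52. No profitable deviation — NE.
(A, East, m2): P1 can switch to B (61 → 84). Not NE.
(A, East, m3): P2 can switch to West (11 → 36). Not NE.
(B, West, m1): P2 can switch to East (30 → 73). Not NE.
(B, West, m2): P1 can switch to A (80 → 93). Not NE.
(The remaining 4 profiles each have a profitable deviation by the same check.)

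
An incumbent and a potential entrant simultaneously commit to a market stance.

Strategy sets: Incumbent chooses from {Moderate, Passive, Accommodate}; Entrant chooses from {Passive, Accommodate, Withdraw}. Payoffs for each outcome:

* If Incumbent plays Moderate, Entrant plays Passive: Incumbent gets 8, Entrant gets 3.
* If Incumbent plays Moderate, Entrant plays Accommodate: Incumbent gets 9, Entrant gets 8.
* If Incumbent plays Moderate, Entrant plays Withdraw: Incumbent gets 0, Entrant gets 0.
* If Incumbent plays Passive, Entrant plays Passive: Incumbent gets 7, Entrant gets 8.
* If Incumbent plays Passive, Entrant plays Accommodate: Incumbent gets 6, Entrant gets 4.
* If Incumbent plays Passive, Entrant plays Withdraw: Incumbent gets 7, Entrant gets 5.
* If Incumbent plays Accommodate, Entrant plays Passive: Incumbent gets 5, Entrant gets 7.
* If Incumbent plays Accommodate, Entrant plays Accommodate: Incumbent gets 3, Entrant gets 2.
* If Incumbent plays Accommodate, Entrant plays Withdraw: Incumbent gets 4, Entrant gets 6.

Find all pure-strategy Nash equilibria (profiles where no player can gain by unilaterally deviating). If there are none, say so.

(Moderate, Passive): Entrant can switch to Accommodate (3 → 8). Not NE.
(Moderate, Accommodate): Incumbent gets 9, best alternative 6; Entrant gets 8, best alternative 3. No profitable deviation — NE.
(Moderate, Withdraw): Incumbent can switch to Passive (0 → 7). Not NE.
(Passive, Passive): Incumbent can switch to Moderate (7 → 8). Not NE.
(Passive, Accommodate): Incumbent can switch to Moderate (6 → 9). Not NE.
(Passive, Withdraw): Entrant can switch to Passive (5 → 8). Not NE.
(Accommodate, Passive): Incumbent can switch to Moderate (5 → 8). Not NE.
(Accommodate, Accommodate): Incumbent can switch to Moderate (3 → 9). Not NE.
(Accommodate, Withdraw): Incumbent can switch to Passive (4 → 7). Not NE.

Pure NE: (Moderate, Accommodate)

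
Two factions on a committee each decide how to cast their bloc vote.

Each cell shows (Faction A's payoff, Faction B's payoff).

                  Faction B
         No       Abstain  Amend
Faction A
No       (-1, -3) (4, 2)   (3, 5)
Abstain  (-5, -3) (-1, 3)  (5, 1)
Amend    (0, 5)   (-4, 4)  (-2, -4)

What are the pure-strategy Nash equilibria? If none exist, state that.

Pure NE: (Amend, No)

Faction A against No: payoffs -1, -5, 0 → best response Amend.
Faction A against Abstain: payoffs 4, -1, -4 → best response No.
Faction A against Amend: payoffs 3, 5, -2 → best response Abstain.
Faction B against No: payoffs -3, 2, 5 → best response Amend.
Faction B against Abstain: payoffs -3, 3, 1 → best response Abstain.
Faction B against Amend: payoffs 5, 4, -4 → best response No.
Mutual best responses: (Amend, No).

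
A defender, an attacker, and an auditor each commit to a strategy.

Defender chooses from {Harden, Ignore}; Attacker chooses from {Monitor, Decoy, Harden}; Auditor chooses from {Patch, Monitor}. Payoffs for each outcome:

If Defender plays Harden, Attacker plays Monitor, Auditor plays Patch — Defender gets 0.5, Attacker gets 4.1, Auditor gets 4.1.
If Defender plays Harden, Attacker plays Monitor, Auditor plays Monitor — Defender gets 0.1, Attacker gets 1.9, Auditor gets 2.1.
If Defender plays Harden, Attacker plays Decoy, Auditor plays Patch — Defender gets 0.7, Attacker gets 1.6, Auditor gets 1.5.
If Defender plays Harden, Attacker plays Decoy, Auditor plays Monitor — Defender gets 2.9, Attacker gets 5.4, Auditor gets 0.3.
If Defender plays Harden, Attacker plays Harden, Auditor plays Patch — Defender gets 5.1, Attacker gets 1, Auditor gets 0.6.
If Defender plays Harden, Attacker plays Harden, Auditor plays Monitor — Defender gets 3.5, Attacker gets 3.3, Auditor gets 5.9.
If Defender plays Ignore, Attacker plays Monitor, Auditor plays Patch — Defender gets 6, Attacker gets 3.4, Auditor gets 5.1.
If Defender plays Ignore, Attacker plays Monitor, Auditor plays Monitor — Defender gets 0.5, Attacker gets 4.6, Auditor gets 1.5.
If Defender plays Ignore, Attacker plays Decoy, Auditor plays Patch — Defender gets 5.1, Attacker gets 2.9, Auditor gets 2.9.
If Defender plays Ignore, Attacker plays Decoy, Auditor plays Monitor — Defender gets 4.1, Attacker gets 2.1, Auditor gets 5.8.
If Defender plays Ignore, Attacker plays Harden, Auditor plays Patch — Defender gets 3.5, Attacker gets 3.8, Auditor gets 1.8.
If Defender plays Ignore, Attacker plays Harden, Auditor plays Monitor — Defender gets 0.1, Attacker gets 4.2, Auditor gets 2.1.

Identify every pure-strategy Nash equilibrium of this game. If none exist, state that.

No pure-strategy Nash equilibrium.

Defender against (Monitor, Patch): payoffs 0.5, 6 → best response Ignore.
Defender against (Monitor, Monitor): payoffs 0.1, 0.5 → best response Ignore.
Defender against (Decoy, Patch): payoffs 0.7, 5.1 → best response Ignore.
Defender against (Decoy, Monitor): payoffs 2.9, 4.1 → best response Ignore.
Defender against (Harden, Patch): payoffs 5.1, 3.5 → best response Harden.
Defender against (Harden, Monitor): payoffs 3.5, 0.1 → best response Harden.
Attacker against (Harden, Patch): payoffs 4.1, 1.6, 1 → best response Monitor.
Attacker against (Harden, Monitor): payoffs 1.9, 5.4, 3.3 → best response Decoy.
Attacker against (Ignore, Patch): payoffs 3.4, 2.9, 3.8 → best response Harden.
Attacker against (Ignore, Monitor): payoffs 4.6, 2.1, 4.2 → best response Monitor.
Auditor against (Harden, Monitor): payoffs 4.1, 2.1 → best response Patch.
Auditor against (Harden, Decoy): payoffs 1.5, 0.3 → best response Patch.
Auditor against (Harden, Harden): payoffs 0.6, 5.9 → best response Monitor.
Auditor against (Ignore, Monitor): payoffs 5.1, 1.5 → best response Patch.
Auditor against (Ignore, Decoy): payoffs 2.9, 5.8 → best response Monitor.
Auditor against (Ignore, Harden): payoffs 1.8, 2.1 → best response Monitor.
No profile is a mutual best response for all players.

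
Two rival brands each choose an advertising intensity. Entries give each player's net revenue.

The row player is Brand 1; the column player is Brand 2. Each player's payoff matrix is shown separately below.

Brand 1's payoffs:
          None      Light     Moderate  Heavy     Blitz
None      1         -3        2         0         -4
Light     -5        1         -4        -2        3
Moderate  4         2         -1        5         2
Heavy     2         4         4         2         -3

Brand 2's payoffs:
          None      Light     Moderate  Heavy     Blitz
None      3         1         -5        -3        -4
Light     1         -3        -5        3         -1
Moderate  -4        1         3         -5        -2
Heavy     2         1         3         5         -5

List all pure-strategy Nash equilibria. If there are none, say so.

This game has no pure Nash equilibrium.

For each strategy profile, look for a profitable unilateral deviation.
(None, None): Brand 1 can switch to Moderate (1 → 4). Not NE.
(None, Light): Brand 1 can switch to Light (-3 → 1). Not NE.
(None, Moderate): Brand 1 can switch to Heavy (2 → 4). Not NE.
(None, Heavy): Brand 1 can switch to Moderate (0 → 5). Not NE.
(None, Blitz): Brand 1 can switch to Light (-4 → 3). Not NE.
(Light, None): Brand 1 can switch to None (-5 → 1). Not NE.
(The remaining 14 profiles each have a profitable deviation by the same check.)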